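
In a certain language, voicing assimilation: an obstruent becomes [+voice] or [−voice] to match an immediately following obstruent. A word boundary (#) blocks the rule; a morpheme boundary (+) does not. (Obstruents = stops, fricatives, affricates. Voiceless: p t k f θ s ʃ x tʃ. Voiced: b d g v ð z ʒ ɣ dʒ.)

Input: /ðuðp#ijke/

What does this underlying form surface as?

[ðuθp#ijke]

/ð/ before /p/ (voiceless) → [θ]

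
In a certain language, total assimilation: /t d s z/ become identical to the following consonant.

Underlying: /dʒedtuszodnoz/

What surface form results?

/d/ before /t/ → [t] (total assimilation)
/s/ before /z/ → [z] (total assimilation)
/d/ before /n/ → [n] (total assimilation)

[dʒettuzzonnoz]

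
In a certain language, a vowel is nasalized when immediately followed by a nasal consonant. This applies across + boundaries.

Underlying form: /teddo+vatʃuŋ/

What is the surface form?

/u/ before nasal /ŋ/ → [ũ]

[teddo+vatʃũŋ]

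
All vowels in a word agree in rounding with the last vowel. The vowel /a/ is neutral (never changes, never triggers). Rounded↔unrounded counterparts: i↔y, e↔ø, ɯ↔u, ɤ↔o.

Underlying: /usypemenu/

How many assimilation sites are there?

2

/e/ harmonizes with /u/ ([+round]) → [ø]
/e/ harmonizes with /u/ ([+round]) → [ø]
2 segments change.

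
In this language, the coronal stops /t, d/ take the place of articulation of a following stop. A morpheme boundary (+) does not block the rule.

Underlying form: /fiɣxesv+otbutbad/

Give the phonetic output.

/t/ before /b/ (labial) → [p]
/t/ before /b/ (labial) → [p]

[fiɣxesv+opbupbad]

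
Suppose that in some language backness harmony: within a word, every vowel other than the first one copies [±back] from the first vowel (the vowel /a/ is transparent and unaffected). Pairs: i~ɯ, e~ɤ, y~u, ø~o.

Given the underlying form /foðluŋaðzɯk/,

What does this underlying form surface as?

no segment meets the rule's conditions; no change.

[foðluŋaðzɯk]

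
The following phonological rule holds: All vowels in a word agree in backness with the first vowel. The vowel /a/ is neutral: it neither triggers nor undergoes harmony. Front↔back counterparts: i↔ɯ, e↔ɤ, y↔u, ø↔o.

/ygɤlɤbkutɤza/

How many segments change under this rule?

/ɤ/ harmonizes with /y/ ([-back]) → [e]
/ɤ/ harmonizes with /y/ ([-back]) → [e]
/u/ harmonizes with /y/ ([-back]) → [y]
/ɤ/ harmonizes with /y/ ([-back]) → [e]
4 segments change.

4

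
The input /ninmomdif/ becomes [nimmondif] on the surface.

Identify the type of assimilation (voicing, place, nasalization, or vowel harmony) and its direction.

place assimilation, regressive

/n/→[m] /m/→[n].
Each target copies a feature from the following segment, so the direction is regressive.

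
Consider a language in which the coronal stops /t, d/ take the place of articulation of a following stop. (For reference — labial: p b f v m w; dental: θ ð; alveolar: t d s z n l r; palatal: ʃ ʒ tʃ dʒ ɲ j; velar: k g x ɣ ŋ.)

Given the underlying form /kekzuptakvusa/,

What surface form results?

no segment meets the rule's conditions; no change.

[kekzuptakvusa]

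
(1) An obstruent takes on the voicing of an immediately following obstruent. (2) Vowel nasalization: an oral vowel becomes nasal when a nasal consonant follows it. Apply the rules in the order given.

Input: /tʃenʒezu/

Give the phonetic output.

Rule 1: no segment meets the rule's conditions; no change.
After rule 1: tʃenʒezu
Rule 2: /e/ before nasal /n/ → [ẽ]

[tʃẽnʒezu]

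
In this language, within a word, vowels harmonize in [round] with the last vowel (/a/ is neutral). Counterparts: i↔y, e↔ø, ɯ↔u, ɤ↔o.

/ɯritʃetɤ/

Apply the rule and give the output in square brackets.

[ɯritʃetɤ]

no segment meets the rule's conditions; no change.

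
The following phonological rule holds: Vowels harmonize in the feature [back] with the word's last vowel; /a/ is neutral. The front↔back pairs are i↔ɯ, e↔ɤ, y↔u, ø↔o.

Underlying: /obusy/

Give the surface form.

/o/ harmonizes with /y/ ([-back]) → [ø]
/u/ harmonizes with /y/ ([-back]) → [y]

[øbysy]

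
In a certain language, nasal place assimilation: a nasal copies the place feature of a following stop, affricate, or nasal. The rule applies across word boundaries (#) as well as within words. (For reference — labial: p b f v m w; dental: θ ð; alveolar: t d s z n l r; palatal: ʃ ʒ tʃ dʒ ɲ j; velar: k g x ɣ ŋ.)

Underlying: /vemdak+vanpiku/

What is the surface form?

[vendak+vampiku]

/m/ before /d/ (alveolar) → [n]
/n/ before /p/ (labial) → [m]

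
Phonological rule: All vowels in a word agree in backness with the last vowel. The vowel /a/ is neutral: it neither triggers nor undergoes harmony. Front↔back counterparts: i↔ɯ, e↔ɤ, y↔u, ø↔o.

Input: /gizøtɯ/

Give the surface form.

[gɯzotɯ]

/i/ harmonizes with /ɯ/ ([+back]) → [ɯ]
/ø/ harmonizes with /ɯ/ ([+back]) → [o]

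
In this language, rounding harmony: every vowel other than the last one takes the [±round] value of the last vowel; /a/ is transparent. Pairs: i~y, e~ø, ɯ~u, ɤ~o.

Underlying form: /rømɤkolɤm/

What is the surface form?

[remɤkɤlɤm]

/ø/ harmonizes with /ɤ/ ([-round]) → [e]
/o/ harmonizes with /ɤ/ ([-round]) → [ɤ]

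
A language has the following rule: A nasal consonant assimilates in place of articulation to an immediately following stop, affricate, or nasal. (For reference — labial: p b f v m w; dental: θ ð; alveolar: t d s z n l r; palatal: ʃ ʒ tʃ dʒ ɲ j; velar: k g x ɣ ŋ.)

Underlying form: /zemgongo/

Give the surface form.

/m/ before /g/ (velar) → [ŋ]
/n/ before /g/ (velar) → [ŋ]

[zeŋgoŋgo]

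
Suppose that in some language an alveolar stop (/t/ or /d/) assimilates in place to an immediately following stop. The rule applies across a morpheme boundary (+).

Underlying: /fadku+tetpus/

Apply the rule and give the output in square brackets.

/d/ before /k/ (velar) → [g]
/t/ before /p/ (labial) → [p]

[fagku+teppus]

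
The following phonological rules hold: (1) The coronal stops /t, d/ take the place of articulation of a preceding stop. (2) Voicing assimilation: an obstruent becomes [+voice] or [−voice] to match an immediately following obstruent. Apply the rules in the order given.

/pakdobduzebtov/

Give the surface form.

Rule 1: /d/ after /k/ (velar) → [g]
Rule 1: /d/ after /b/ (labial) → [b]
Rule 1: /t/ after /b/ (labial) → [p]
After rule 1: pakgobbuzebpov
Rule 2: /k/ before /g/ (voiced) → [g]
Rule 2: /b/ before /p/ (voiceless) → [p]

[paggobbuzeppov]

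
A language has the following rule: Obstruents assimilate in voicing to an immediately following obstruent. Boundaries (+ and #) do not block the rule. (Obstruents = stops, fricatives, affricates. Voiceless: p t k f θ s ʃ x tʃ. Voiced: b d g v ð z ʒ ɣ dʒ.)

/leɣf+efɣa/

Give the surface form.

[lexf+evɣa]

/ɣ/ before /f/ (voiceless) → [x]
/f/ before /ɣ/ (voiced) → [v]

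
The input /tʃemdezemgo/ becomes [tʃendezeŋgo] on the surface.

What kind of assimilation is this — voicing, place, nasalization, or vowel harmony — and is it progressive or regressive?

place assimilation, regressive

/m/→[n] /m/→[ŋ].
Each target copies a feature from the following segment, so the direction is regressive.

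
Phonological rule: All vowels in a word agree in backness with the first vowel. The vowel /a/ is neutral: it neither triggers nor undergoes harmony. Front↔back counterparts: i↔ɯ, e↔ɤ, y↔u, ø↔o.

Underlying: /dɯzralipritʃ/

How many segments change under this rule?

2

/i/ harmonizes with /ɯ/ ([+back]) → [ɯ]
/i/ harmonizes with /ɯ/ ([+back]) → [ɯ]
2 segments change.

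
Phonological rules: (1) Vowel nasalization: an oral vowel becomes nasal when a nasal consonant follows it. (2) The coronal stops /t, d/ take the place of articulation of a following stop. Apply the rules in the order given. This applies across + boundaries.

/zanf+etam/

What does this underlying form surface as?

Rule 1: /a/ before nasal /n/ → [ã]
Rule 1: /a/ before nasal /m/ → [ã]
After rule 1: zãnf+etãm
Rule 2: no segment meets the rule's conditions; no change.

[zãnf+etãm]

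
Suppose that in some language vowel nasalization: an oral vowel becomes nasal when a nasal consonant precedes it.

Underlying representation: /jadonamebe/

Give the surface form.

[jadonãmẽbe]

/a/ after nasal /n/ → [ã]
/e/ after nasal /m/ → [ẽ]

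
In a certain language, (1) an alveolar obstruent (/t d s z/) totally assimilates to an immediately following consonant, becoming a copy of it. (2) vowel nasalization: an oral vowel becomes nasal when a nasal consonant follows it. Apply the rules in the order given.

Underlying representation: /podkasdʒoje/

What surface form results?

[pokkadʒdʒoje]

Rule 1: /d/ before /k/ → [k] (total assimilation)
Rule 1: /s/ before /dʒ/ → [dʒ] (total assimilation)
After rule 1: pokkadʒdʒoje
Rule 2: no segment meets the rule's conditions; no change.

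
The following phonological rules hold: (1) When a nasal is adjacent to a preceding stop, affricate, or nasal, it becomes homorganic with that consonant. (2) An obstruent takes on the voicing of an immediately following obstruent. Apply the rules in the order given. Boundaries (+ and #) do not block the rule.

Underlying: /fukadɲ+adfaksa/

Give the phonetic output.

[fukadn+atfaksa]

Rule 1: /ɲ/ after /d/ (alveolar) → [n]
After rule 1: fukadn+adfaksa
Rule 2: /d/ before /f/ (voiceless) → [t]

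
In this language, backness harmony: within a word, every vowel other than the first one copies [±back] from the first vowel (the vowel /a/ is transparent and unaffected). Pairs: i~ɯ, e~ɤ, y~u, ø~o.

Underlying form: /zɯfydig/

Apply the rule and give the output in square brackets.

[zɯfudɯg]

/y/ harmonizes with /ɯ/ ([+back]) → [u]
/i/ harmonizes with /ɯ/ ([+back]) → [ɯ]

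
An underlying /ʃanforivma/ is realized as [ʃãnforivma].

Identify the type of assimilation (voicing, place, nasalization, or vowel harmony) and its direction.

nasalization, regressive

/a/→[ã].
Each target copies a feature from the following segment, so the direction is regressive.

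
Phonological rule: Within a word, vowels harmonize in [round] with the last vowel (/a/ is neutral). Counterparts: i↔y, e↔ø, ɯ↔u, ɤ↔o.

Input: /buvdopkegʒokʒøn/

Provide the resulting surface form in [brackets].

[buvdopkøgʒokʒøn]

/e/ harmonizes with /ø/ ([+round]) → [ø]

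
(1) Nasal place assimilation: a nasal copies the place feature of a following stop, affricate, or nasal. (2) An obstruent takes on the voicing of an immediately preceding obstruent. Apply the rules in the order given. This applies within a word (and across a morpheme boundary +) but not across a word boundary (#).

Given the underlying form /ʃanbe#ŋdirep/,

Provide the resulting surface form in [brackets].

[ʃambe#ndirep]

Rule 1: /n/ before /b/ (labial) → [m]
Rule 1: /ŋ/ before /d/ (alveolar) → [n]
After rule 1: ʃambe#ndirep
Rule 2: no segment meets the rule's conditions; no change.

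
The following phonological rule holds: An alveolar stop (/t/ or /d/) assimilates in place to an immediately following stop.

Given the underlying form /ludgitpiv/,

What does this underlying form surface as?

[luggippiv]

/d/ before /g/ (velar) → [g]
/t/ before /p/ (labial) → [p]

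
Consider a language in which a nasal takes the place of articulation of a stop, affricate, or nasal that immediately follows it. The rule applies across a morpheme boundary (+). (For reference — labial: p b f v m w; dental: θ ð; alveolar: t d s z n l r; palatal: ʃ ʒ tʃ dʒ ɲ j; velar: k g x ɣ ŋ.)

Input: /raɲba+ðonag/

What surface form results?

[ramba+ðonag]

/ɲ/ before /b/ (labial) → [m]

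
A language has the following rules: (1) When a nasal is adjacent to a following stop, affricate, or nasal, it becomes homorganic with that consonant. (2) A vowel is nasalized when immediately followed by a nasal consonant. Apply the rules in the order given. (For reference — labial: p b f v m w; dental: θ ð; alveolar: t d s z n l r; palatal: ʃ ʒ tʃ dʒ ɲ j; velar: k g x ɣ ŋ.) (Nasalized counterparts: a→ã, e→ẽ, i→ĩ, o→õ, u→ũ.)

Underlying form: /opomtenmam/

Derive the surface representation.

Rule 1: /m/ before /t/ (alveolar) → [n]
Rule 1: /n/ before /m/ (labial) → [m]
After rule 1: opontemmam
Rule 2: /o/ before nasal /n/ → [õ]
Rule 2: /e/ before nasal /m/ → [ẽ]
Rule 2: /a/ before nasal /m/ → [ã]

[opõntẽmmãm]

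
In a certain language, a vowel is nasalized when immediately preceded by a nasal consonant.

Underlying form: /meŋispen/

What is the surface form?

[mẽŋĩspen]

/e/ after nasal /m/ → [ẽ]
/i/ after nasal /ŋ/ → [ĩ]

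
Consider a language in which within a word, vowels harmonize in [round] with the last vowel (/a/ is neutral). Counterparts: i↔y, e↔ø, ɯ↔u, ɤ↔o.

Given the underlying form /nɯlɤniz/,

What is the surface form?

no segment meets the rule's conditions; no change.

[nɯlɤniz]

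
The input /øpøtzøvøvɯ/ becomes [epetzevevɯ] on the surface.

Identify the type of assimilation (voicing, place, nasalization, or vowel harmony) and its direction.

/ø/→[e] /ø/→[e] /ø/→[e] /ø/→[e].
Vowels agree with the last vowel, so the harmony is regressive.

vowel harmony, regressive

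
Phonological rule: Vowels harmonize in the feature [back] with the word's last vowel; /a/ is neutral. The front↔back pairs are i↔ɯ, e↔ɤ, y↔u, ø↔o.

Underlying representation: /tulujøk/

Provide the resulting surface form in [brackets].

/u/ harmonizes with /ø/ ([-back]) → [y]
/u/ harmonizes with /ø/ ([-back]) → [y]

[tylyjøk]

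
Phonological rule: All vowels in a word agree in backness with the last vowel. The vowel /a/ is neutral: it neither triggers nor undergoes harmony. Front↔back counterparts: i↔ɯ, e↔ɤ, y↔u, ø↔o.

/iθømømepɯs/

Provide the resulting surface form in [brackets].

/i/ harmonizes with /ɯ/ ([+back]) → [ɯ]
/ø/ harmonizes with /ɯ/ ([+back]) → [o]
/ø/ harmonizes with /ɯ/ ([+back]) → [o]
/e/ harmonizes with /ɯ/ ([+back]) → [ɤ]

[ɯθomomɤpɯs]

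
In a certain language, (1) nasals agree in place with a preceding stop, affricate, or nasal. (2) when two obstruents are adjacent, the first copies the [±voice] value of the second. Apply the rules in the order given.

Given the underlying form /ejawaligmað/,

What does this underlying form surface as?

[ejawaligŋað]

Rule 1: /m/ after /g/ (velar) → [ŋ]
After rule 1: ejawaligŋað
Rule 2: no segment meets the rule's conditions; no change.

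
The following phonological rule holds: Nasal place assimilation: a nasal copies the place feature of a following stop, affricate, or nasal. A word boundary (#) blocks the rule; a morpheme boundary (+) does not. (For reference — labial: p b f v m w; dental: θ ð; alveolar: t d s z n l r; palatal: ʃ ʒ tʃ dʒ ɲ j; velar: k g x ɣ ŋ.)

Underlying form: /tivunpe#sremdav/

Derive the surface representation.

/n/ before /p/ (labial) → [m]
/m/ before /d/ (alveolar) → [n]

[tivumpe#srendav]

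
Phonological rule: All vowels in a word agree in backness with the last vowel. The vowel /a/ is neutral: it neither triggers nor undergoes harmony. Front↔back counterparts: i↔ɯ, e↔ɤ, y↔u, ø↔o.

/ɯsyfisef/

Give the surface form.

[isyfisef]

/ɯ/ harmonizes with /e/ ([-back]) → [i]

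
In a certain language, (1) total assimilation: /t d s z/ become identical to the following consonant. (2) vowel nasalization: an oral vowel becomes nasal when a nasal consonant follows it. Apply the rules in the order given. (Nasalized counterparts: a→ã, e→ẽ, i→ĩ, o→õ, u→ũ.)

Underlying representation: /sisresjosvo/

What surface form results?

[sirrejjovvo]

Rule 1: /s/ before /r/ → [r] (total assimilation)
Rule 1: /s/ before /j/ → [j] (total assimilation)
Rule 1: /s/ before /v/ → [v] (total assimilation)
After rule 1: sirrejjovvo
Rule 2: no segment meets the rule's conditions; no change.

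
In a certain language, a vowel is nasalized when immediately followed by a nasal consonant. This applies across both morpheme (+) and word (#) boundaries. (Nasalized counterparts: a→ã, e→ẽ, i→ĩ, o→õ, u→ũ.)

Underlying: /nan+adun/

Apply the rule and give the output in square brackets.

[nãn+adũn]

/a/ before nasal /n/ → [ã]
/u/ before nasal /n/ → [ũ]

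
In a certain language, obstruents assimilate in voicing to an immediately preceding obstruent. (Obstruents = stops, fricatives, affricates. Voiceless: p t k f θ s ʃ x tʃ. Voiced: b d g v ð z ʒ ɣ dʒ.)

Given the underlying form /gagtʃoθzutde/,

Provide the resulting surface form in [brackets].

/tʃ/ after /g/ (voiced) → [dʒ]
/z/ after /θ/ (voiceless) → [s]
/d/ after /t/ (voiceless) → [t]

[gagdʒoθsutte]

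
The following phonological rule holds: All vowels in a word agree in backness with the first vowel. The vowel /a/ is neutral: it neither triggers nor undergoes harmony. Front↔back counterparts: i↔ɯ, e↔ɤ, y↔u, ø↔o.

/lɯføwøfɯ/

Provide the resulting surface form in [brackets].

[lɯfowofɯ]

/ø/ harmonizes with /ɯ/ ([+back]) → [o]
/ø/ harmonizes with /ɯ/ ([+back]) → [o]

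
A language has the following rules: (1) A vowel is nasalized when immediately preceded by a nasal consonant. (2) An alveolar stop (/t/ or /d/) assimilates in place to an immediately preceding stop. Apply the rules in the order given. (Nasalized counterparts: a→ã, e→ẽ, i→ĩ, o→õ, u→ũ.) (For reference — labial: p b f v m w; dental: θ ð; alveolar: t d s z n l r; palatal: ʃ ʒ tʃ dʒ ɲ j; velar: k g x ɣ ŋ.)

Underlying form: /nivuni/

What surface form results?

Rule 1: /i/ after nasal /n/ → [ĩ]
Rule 1: /i/ after nasal /n/ → [ĩ]
After rule 1: nĩvunĩ
Rule 2: no segment meets the rule's conditions; no change.

[nĩvunĩ]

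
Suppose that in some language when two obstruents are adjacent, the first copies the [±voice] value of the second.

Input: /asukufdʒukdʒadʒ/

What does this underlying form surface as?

[asukuvdʒugdʒadʒ]

/f/ before /dʒ/ (voiced) → [v]
/k/ before /dʒ/ (voiced) → [g]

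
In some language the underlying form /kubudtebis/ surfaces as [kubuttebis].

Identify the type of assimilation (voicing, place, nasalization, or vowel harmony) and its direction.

/d/→[t].
Each target copies a feature from the following segment, so the direction is regressive.

voicing assimilation, regressive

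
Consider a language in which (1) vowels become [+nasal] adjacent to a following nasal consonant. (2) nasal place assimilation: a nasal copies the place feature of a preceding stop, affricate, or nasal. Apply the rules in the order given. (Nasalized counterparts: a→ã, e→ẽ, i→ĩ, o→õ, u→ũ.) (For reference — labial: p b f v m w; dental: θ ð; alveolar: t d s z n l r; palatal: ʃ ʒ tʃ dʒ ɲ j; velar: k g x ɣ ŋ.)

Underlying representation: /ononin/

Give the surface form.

[õnõnĩn]

Rule 1: /o/ before nasal /n/ → [õ]
Rule 1: /o/ before nasal /n/ → [õ]
Rule 1: /i/ before nasal /n/ → [ĩ]
After rule 1: õnõnĩn
Rule 2: no segment meets the rule's conditions; no change.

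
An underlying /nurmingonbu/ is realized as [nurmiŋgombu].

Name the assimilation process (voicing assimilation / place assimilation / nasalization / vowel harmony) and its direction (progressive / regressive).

place assimilation, regressive

/n/→[ŋ] /n/→[m].
Each target copies a feature from the following segment, so the direction is regressive.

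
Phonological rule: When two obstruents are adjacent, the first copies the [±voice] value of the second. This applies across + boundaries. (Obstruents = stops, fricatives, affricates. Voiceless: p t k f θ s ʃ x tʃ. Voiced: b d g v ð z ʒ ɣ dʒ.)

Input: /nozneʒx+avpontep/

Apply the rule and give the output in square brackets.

[nozneʃx+afpontep]

/ʒ/ before /x/ (voiceless) → [ʃ]
/v/ before /p/ (voiceless) → [f]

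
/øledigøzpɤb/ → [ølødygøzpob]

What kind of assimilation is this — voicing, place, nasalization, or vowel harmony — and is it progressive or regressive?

vowel harmony, progressive

/e/→[ø] /i/→[y] /ɤ/→[o].
Vowels agree with the first vowel, so the harmony is progressive.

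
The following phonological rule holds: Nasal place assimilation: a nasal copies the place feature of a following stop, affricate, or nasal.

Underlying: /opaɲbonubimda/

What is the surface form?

/ɲ/ before /b/ (labial) → [m]
/m/ before /d/ (alveolar) → [n]

[opambonubinda]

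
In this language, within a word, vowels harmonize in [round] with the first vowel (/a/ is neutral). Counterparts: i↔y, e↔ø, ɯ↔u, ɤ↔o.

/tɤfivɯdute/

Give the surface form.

/u/ harmonizes with /ɤ/ ([-round]) → [ɯ]

[tɤfivɯdɯte]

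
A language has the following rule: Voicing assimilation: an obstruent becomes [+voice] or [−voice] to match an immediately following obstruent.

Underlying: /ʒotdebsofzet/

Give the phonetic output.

[ʒoddepsovzet]

/t/ before /d/ (voiced) → [d]
/b/ before /s/ (voiceless) → [p]
/f/ before /z/ (voiced) → [v]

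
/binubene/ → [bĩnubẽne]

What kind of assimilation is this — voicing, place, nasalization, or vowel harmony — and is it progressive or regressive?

nasalization, regressive

/i/→[ĩ] /e/→[ẽ].
Each target copies a feature from the following segment, so the direction is regressive.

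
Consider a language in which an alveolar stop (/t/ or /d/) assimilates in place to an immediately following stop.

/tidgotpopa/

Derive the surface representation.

[tiggoppopa]

/d/ before /g/ (velar) → [g]
/t/ before /p/ (labial) → [p]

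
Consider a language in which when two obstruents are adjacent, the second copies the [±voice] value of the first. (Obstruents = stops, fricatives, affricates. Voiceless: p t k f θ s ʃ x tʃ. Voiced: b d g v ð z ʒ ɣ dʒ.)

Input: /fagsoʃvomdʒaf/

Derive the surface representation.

[fagzoʃfomdʒaf]

/s/ after /g/ (voiced) → [z]
/v/ after /ʃ/ (voiceless) → [f]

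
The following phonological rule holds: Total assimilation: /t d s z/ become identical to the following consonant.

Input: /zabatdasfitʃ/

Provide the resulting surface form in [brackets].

[zabaddaffitʃ]

/t/ before /d/ → [d] (total assimilation)
/s/ before /f/ → [f] (total assimilation)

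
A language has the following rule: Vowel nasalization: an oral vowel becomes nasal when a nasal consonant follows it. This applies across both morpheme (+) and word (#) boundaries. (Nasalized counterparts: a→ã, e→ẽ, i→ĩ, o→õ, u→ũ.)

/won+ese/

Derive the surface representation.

[wõn+ese]

/o/ before nasal /n/ → [õ]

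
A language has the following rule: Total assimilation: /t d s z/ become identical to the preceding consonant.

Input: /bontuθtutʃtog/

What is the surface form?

/t/ after /n/ → [n] (total assimilation)
/t/ after /θ/ → [θ] (total assimilation)
/t/ after /tʃ/ → [tʃ] (total assimilation)

[bonnuθθutʃtʃog]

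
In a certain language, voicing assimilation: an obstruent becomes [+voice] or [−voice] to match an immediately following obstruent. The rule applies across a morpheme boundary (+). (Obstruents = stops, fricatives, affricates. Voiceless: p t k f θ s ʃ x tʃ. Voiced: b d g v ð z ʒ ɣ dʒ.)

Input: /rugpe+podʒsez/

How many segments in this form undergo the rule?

2

/g/ before /p/ (voiceless) → [k]
/dʒ/ before /s/ (voiceless) → [tʃ]
2 segments change.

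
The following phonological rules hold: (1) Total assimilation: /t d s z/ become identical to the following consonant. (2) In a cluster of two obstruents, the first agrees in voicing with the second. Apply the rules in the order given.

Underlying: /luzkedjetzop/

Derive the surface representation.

[lukkejjezzop]

Rule 1: /z/ before /k/ → [k] (total assimilation)
Rule 1: /d/ before /j/ → [j] (total assimilation)
Rule 1: /t/ before /z/ → [z] (total assimilation)
After rule 1: lukkejjezzop
Rule 2: no segment meets the rule's conditions; no change.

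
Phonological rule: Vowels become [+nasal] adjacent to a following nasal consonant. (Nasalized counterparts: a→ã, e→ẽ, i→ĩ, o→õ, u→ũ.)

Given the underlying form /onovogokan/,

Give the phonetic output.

/o/ before nasal /n/ → [õ]
/a/ before nasal /n/ → [ã]

[õnovogokãn]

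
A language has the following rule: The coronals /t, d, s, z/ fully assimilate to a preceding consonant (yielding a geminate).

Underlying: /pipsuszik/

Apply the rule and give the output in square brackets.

[pippussik]

/s/ after /p/ → [p] (total assimilation)
/z/ after /s/ → [s] (total assimilation)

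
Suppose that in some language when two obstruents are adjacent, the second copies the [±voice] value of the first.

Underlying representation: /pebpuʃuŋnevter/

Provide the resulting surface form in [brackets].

[pebbuʃuŋnevder]

/p/ after /b/ (voiced) → [b]
/t/ after /v/ (voiced) → [d]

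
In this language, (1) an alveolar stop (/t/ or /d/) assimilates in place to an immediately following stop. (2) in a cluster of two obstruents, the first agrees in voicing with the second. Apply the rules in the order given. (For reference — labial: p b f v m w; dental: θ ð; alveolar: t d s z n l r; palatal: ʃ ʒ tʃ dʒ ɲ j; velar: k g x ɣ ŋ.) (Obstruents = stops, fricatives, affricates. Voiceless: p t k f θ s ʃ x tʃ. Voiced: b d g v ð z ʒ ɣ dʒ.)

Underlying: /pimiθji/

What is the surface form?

[pimiθji]

Rule 1: no segment meets the rule's conditions; no change.
After rule 1: pimiθji
Rule 2: no segment meets the rule's conditions; no change.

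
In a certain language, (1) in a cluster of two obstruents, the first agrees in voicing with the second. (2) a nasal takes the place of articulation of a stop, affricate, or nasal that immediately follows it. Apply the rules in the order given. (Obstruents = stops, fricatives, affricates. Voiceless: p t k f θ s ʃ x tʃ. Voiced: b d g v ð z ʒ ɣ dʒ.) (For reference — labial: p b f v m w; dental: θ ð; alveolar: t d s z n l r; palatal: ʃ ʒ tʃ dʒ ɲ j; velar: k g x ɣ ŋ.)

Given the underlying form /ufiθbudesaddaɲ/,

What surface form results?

[ufiðbudesaddaɲ]

Rule 1: /θ/ before /b/ (voiced) → [ð]
After rule 1: ufiðbudesaddaɲ
Rule 2: no segment meets the rule's conditions; no change.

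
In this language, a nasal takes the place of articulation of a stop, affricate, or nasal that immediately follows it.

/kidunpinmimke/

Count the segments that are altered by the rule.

3

/n/ before /p/ (labial) → [m]
/n/ before /m/ (labial) → [m]
/m/ before /k/ (velar) → [ŋ]
3 segments change.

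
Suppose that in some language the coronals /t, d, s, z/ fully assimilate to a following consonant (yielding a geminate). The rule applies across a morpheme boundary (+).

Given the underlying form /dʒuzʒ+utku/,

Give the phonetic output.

/z/ before /ʒ/ → [ʒ] (total assimilation)
/t/ before /k/ → [k] (total assimilation)

[dʒuʒʒ+ukku]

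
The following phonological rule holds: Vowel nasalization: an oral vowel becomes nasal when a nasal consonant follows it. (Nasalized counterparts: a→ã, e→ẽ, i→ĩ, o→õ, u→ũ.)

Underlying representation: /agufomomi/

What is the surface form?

[agufõmõmi]

/o/ before nasal /m/ → [õ]
/o/ before nasal /m/ → [õ]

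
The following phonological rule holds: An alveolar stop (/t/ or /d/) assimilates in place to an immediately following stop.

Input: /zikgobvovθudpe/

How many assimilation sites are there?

1

/d/ before /p/ (labial) → [b]
1 segment changes.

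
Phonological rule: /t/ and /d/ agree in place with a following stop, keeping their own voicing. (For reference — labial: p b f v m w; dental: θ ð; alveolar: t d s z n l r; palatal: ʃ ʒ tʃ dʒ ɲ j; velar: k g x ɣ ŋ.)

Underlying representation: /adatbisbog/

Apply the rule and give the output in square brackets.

[adapbisbog]

/t/ before /b/ (labial) → [p]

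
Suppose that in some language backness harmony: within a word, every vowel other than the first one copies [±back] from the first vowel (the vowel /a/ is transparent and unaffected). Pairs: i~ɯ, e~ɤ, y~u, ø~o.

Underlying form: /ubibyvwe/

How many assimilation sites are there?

/i/ harmonizes with /u/ ([+back]) → [ɯ]
/y/ harmonizes with /u/ ([+back]) → [u]
/e/ harmonizes with /u/ ([+back]) → [ɤ]
3 segments change.

3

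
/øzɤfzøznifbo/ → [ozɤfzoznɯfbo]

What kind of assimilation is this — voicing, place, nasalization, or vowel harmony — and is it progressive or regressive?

/ø/→[o] /ø/→[o] /i/→[ɯ].
Vowels agree with the last vowel, so the harmony is regressive.

vowel harmony, regressive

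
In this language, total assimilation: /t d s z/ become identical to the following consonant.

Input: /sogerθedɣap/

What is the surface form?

/d/ before /ɣ/ → [ɣ] (total assimilation)

[sogerθeɣɣap]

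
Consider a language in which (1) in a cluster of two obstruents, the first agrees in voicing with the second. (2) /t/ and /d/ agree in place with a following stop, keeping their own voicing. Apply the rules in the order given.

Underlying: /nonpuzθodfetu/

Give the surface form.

Rule 1: /z/ before /θ/ (voiceless) → [s]
Rule 1: /d/ before /f/ (voiceless) → [t]
After rule 1: nonpusθotfetu
Rule 2: no segment meets the rule's conditions; no change.

[nonpusθotfetu]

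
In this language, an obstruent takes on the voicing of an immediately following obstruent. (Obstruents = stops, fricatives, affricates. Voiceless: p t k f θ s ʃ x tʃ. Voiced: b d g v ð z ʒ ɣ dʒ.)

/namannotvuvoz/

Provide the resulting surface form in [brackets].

/t/ before /v/ (voiced) → [d]

[namannodvuvoz]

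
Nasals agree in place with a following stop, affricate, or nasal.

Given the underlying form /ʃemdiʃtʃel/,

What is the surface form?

/m/ before /d/ (alveolar) → [n]

[ʃendiʃtʃel]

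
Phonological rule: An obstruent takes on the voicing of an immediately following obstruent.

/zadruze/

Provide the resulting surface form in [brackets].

no segment meets the rule's conditions; no change.

[zadruze]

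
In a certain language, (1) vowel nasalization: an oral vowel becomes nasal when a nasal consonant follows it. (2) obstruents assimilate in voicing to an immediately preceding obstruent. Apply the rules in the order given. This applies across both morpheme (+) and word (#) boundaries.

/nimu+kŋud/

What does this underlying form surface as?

Rule 1: /i/ before nasal /m/ → [ĩ]
After rule 1: nĩmu+kŋud
Rule 2: no segment meets the rule's conditions; no change.

[nĩmu+kŋud]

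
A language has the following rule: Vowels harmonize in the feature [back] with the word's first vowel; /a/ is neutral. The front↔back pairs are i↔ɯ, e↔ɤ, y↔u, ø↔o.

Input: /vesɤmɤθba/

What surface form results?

[vesemeθba]

/ɤ/ harmonizes with /e/ ([-back]) → [e]
/ɤ/ harmonizes with /e/ ([-back]) → [e]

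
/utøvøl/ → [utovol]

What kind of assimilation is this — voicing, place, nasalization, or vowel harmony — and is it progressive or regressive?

/ø/→[o] /ø/→[o].
Vowels agree with the first vowel, so the harmony is progressive.

vowel harmony, progressive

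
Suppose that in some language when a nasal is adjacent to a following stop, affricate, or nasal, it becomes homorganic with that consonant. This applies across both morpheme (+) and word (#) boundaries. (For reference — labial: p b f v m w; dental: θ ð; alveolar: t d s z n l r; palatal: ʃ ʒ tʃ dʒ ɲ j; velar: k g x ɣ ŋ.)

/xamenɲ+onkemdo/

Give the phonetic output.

/n/ before /ɲ/ (palatal) → [ɲ]
/n/ before /k/ (velar) → [ŋ]
/m/ before /d/ (alveolar) → [n]

[xameɲɲ+oŋkendo]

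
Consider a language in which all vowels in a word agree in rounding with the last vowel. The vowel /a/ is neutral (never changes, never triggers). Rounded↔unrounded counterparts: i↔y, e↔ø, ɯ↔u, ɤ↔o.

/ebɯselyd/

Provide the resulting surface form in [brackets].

/e/ harmonizes with /y/ ([+round]) → [ø]
/ɯ/ harmonizes with /y/ ([+round]) → [u]
/e/ harmonizes with /y/ ([+round]) → [ø]

[øbusølyd]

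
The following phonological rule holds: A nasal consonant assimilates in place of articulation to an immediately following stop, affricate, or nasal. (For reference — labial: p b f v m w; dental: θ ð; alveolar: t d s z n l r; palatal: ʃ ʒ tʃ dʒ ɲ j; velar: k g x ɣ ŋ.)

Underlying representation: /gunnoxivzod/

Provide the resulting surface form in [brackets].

[gunnoxivzod]

no segment meets the rule's conditions; no change.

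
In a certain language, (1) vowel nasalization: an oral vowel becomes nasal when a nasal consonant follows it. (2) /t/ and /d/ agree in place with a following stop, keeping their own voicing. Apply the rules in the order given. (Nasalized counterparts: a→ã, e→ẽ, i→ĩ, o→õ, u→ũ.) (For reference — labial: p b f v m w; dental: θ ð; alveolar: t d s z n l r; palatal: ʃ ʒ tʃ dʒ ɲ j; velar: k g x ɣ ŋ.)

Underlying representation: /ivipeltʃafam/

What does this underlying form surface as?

[ivipeltʃafãm]

Rule 1: /a/ before nasal /m/ → [ã]
After rule 1: ivipeltʃafãm
Rule 2: no segment meets the rule's conditions; no change.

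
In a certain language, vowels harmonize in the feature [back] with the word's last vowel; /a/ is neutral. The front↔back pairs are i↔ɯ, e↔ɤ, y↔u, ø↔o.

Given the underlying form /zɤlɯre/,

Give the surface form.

[zelire]

/ɤ/ harmonizes with /e/ ([-back]) → [e]
/ɯ/ harmonizes with /e/ ([-back]) → [i]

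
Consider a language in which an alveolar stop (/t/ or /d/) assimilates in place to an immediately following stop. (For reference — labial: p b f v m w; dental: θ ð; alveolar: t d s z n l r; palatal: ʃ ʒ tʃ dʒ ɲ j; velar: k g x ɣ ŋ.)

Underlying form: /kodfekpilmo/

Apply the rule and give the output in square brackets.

[kodfekpilmo]

no segment meets the rule's conditions; no change.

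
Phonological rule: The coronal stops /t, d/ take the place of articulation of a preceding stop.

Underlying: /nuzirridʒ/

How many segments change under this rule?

0

No segment meets the rule's conditions.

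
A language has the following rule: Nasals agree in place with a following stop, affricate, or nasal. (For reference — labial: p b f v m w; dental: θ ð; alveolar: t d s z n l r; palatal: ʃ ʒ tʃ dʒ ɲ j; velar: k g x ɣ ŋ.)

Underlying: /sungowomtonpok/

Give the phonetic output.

[suŋgowontompok]

/n/ before /g/ (velar) → [ŋ]
/m/ before /t/ (alveolar) → [n]
/n/ before /p/ (labial) → [m]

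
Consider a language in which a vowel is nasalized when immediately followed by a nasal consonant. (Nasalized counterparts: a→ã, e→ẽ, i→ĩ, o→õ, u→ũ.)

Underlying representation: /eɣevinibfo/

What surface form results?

/i/ before nasal /n/ → [ĩ]

[eɣevĩnibfo]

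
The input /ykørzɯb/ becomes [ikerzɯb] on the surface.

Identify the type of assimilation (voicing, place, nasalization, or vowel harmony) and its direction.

/y/→[i] /ø/→[e].
Vowels agree with the last vowel, so the harmony is regressive.

vowel harmony, regressive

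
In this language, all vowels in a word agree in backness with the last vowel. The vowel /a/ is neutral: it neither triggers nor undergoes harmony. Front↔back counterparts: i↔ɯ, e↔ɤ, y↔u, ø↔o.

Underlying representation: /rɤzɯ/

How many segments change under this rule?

No segment meets the rule's conditions.

0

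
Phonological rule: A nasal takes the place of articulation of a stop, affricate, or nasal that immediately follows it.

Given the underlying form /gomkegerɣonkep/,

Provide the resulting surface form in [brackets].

[goŋkegerɣoŋkep]

/m/ before /k/ (velar) → [ŋ]
/n/ before /k/ (velar) → [ŋ]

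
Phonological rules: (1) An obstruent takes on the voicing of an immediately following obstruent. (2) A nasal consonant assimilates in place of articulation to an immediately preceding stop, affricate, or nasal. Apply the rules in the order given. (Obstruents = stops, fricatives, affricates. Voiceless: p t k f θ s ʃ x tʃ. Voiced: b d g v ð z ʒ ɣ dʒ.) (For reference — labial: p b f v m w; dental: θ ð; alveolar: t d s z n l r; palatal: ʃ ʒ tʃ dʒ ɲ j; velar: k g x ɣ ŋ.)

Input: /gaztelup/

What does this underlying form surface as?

Rule 1: /z/ before /t/ (voiceless) → [s]
After rule 1: gastelup
Rule 2: no segment meets the rule's conditions; no change.

[gastelup]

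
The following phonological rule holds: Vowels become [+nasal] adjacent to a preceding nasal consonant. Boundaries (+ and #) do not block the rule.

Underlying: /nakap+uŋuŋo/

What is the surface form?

/a/ after nasal /n/ → [ã]
/u/ after nasal /ŋ/ → [ũ]
/o/ after nasal /ŋ/ → [õ]

[nãkap+uŋũŋõ]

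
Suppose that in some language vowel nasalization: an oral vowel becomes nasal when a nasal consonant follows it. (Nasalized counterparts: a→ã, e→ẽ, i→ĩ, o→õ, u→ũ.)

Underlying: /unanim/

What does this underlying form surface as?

[ũnãnĩm]

/u/ before nasal /n/ → [ũ]
/a/ before nasal /n/ → [ã]
/i/ before nasal /m/ → [ĩ]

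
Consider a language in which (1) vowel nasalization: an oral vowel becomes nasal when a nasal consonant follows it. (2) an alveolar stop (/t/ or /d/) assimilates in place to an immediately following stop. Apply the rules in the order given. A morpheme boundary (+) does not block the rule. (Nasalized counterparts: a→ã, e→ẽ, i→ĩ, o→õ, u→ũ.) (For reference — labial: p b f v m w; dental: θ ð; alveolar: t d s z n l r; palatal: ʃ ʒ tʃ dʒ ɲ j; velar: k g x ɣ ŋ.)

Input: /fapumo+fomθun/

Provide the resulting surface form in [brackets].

[fapũmo+fõmθũn]

Rule 1: /u/ before nasal /m/ → [ũ]
Rule 1: /o/ before nasal /m/ → [õ]
Rule 1: /u/ before nasal /n/ → [ũ]
After rule 1: fapũmo+fõmθũn
Rule 2: no segment meets the rule's conditions; no change.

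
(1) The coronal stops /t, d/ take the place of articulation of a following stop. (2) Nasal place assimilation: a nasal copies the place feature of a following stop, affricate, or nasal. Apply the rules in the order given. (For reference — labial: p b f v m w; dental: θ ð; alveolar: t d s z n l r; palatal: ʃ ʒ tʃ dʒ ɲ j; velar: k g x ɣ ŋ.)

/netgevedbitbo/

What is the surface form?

Rule 1: /t/ before /g/ (velar) → [k]
Rule 1: /d/ before /b/ (labial) → [b]
Rule 1: /t/ before /b/ (labial) → [p]
After rule 1: nekgevebbipbo
Rule 2: no segment meets the rule's conditions; no change.

[nekgevebbipbo]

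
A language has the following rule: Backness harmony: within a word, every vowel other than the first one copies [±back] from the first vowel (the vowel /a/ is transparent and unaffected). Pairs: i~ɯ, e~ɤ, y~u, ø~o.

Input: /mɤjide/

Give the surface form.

[mɤjɯdɤ]

/i/ harmonizes with /ɤ/ ([+back]) → [ɯ]
/e/ harmonizes with /ɤ/ ([+back]) → [ɤ]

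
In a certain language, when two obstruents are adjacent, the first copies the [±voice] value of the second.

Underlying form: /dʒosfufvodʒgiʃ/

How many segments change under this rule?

1

/f/ before /v/ (voiced) → [v]
1 segment changes.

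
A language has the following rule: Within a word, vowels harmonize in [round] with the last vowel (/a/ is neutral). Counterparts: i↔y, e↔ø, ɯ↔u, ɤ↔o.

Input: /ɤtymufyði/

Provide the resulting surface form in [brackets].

/y/ harmonizes with /i/ ([-round]) → [i]
/u/ harmonizes with /i/ ([-round]) → [ɯ]
/y/ harmonizes with /i/ ([-round]) → [i]

[ɤtimɯfiði]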